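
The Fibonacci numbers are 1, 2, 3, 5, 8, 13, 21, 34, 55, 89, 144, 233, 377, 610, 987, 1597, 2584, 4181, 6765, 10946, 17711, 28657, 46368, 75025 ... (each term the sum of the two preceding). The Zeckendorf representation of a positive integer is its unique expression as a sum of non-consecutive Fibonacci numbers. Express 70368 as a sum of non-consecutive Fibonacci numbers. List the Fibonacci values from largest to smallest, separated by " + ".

46368 + 17711 + 4181 + 1597 + 377 + 89 + 34 + 8 + 3

Greedily peel off the largest Fibonacci term at each step:
70368 − 46368 = 24000
24000 − 17711 = 6289
6289 − 4181 = 2108
2108 − 1597 = 511
511 − 377 = 134
134 − 89 = 45
45 − 34 = 11
11 − 8 = 3
3 − 3 = 0
So 70368 = 46368 + 17711 + 4181 + 1597 + 377 + 89 + 34 + 8 + 3, with no two terms consecutive in the sequence.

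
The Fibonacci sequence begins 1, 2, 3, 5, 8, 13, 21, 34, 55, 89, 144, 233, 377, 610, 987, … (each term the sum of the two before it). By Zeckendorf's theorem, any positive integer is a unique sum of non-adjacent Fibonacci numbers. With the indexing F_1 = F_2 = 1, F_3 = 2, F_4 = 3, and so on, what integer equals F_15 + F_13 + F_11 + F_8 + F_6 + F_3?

F_15 + F_13 + F_11 + F_8 + F_6 + F_3 = 610 + 233 + 89 + 21 + 8 + 2 = 963.

963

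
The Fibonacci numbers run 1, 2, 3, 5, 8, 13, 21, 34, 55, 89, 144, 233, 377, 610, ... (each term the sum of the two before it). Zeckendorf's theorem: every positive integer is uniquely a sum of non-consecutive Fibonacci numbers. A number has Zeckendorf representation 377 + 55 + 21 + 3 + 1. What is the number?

457

377 + 55 + 21 + 3 + 1 = 457.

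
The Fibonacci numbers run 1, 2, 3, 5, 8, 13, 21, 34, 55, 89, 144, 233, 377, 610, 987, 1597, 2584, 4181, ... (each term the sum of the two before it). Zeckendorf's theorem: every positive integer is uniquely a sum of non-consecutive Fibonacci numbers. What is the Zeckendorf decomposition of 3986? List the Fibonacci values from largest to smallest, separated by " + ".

3986 − 2584 = 1402
1402 − 987 = 415
415 − 377 = 38
38 − 34 = 4
4 − 3 = 1
1 − 1 = 0
So 3986 = 2584 + 987 + 377 + 34 + 3 + 1, with no two terms consecutive in the sequence.

2584 + 987 + 377 + 34 + 3 + 1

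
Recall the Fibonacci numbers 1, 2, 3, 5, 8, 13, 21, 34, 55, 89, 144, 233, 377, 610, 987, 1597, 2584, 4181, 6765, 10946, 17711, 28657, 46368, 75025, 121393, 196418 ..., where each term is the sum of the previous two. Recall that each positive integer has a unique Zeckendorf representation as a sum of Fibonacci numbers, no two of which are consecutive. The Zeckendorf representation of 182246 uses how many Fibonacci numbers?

take 121393 (≤ 182246); 182246 − 121393 = 60853
take 46368 (≤ 60853); 60853 − 46368 = 14485
take 10946 (≤ 14485); 14485 − 10946 = 3539
take 2584 (≤ 3539); 3539 − 2584 = 955
take 610 (≤ 955); 955 − 610 = 345
take 233 (≤ 345); 345 − 233 = 112
take 89 (≤ 112); 112 − 89 = 23
take 21 (≤ 23); 23 − 21 = 2
take 2 (≤ 2); 2 − 2 = 0
182246 = 121393 + 46368 + 10946 + 2584 + 610 + 233 + 89 + 21 + 2, which has 9 terms.

9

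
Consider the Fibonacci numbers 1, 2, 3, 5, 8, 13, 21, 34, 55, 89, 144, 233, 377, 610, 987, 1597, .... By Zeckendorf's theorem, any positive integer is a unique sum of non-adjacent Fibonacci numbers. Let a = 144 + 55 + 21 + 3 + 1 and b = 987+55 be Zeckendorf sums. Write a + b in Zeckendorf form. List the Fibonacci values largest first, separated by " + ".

The two numbers are 224 and 1042, so their sum is 1266.
largest Fibonacci ≤ 1266 is 987; 1266 − 987 = 279
largest Fibonacci ≤ 279 is 233; 279 − 233 = 46
largest Fibonacci ≤ 46 is 34; 46 − 34 = 12
largest Fibonacci ≤ 12 is 8; 12 − 8 = 4
largest Fibonacci ≤ 4 is 3; 4 − 3 = 1
largest Fibonacci ≤ 1 is 1; 1 − 1 = 0

987 + 233 + 34 + 8 + 3 + 1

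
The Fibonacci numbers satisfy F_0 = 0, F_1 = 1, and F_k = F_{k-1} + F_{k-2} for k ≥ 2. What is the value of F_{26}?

Iterating the recurrence up to F_{19} = 4181 and F_{18} = 2584:
F_{20} = F_{19} + F_{18} = 4181 + 2584 = 6765
F_{21} = F_{20} + F_{19} = 6765 + 4181 = 10946
F_{22} = F_{21} + F_{20} = 10946 + 6765 = 17711
F_{23} = F_{22} + F_{21} = 17711 + 10946 = 28657
F_{24} = F_{23} + F_{22} = 28657 + 17711 = 46368
F_{25} = F_{24} + F_{23} = 46368 + 28657 = 75025
F_{26} = F_{25} + F_{24} = 75025 + 46368 = 121393

121393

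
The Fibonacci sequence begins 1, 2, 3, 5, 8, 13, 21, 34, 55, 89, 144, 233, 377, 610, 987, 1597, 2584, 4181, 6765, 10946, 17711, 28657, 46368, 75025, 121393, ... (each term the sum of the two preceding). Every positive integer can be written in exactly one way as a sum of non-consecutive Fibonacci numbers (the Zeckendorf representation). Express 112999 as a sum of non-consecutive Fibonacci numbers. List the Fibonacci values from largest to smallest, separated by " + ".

75025 ≤ 112999 < 121393, so take 75025; remainder 37974
28657 ≤ 37974 < 46368, so take 28657; remainder 9317
6765 ≤ 9317 < 10946, so take 6765; remainder 2552
1597 ≤ 2552 < 2584, so take 1597; remainder 955
610 ≤ 955 < 987, so take 610; remainder 345
233 ≤ 345 < 377, so take 233; remainder 112
89 ≤ 112 < 144, so take 89; remainder 23
21 ≤ 23 < 34, so take 21; remainder 2
2 ≤ 2 < 3, so take 2; remainder 0
So 112999 = 75025 + 28657 + 6765 + 1597 + 610 + 233 + 89 + 21 + 2, with no two terms consecutive in the sequence.

75025 + 28657 + 6765 + 1597 + 610 + 233 + 89 + 21 + 2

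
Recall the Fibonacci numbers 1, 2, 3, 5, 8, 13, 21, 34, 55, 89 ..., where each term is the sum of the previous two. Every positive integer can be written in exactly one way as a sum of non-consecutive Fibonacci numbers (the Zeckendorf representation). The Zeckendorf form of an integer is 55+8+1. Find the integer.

64

55+8+1 = 64.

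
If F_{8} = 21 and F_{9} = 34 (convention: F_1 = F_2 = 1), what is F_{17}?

1597

By F_{2k+1} = F_k² + F_{k+1}²: F_{17} = 21² + 34² = 441 + 1156 = 1597.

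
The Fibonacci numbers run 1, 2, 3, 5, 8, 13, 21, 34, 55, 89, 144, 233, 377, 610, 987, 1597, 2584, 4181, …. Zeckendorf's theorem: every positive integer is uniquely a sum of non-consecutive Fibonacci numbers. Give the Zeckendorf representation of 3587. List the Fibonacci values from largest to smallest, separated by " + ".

2584 ≤ 3587 < 4181, so take 2584; remainder 1003
987 ≤ 1003 < 1597, so take 987; remainder 16
13 ≤ 16 < 21, so take 13; remainder 3
3 ≤ 3 < 5, so take 3; remainder 0
So 3587 = 2584 + 987 + 13 + 3, with no two terms consecutive in the sequence.

2584 + 987 + 13 + 3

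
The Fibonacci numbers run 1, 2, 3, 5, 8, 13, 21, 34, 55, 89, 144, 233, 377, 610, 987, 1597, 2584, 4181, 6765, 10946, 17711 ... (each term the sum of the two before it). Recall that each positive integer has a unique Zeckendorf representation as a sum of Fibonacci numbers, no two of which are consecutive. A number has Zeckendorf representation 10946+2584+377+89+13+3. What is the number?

10946+2584+377+89+13+3 = 14012.

14012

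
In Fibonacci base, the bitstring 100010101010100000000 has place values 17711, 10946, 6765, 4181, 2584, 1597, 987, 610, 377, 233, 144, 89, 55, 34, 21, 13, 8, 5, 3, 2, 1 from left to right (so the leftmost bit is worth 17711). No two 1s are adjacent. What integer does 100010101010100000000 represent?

21858

Summing the place values of the 1 bits: 17711 + 2584 + 987 + 377 + 144 + 55 = 21858.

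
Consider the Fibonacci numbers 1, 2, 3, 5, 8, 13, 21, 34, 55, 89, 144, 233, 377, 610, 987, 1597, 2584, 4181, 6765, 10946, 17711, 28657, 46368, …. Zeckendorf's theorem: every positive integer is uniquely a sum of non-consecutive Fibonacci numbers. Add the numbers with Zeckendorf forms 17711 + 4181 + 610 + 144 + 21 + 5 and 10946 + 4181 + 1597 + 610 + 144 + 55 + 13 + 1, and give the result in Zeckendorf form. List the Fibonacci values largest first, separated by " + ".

The two numbers are 22672 and 17547, so their sum is 40219.
Greedy algorithm:
largest Fibonacci ≤ 40219 is 28657; 40219 − 28657 = 11562
largest Fibonacci ≤ 11562 is 10946; 11562 − 10946 = 616
largest Fibonacci ≤ 616 is 610; 616 − 610 = 6
largest Fibonacci ≤ 6 is 5; 6 − 5 = 1
largest Fibonacci ≤ 1 is 1; 1 − 1 = 0

28657 + 10946 + 610 + 5 + 1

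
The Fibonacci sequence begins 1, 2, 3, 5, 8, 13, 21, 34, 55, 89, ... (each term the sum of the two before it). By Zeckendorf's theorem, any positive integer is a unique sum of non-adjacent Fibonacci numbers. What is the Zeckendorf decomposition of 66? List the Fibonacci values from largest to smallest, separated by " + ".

55 + 8 + 3

largest Fibonacci ≤ 66 is 55; 66 − 55 = 11
largest Fibonacci ≤ 11 is 8; 11 − 8 = 3
largest Fibonacci ≤ 3 is 3; 3 − 3 = 0
So 66 = 55 + 8 + 3, with no two terms consecutive in the sequence.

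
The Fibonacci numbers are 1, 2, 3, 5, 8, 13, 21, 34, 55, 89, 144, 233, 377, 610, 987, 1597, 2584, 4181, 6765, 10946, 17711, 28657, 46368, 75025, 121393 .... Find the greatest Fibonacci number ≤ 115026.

75025 ≤ 115026 < 121393, so the largest Fibonacci number not exceeding 115026 is 75025.

75025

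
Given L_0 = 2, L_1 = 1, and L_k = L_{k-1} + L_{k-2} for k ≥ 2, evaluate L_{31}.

3010349

Iterating the recurrence up to L_{23} = 64079 and L_{22} = 39603:
L_{24} = L_{23} + L_{22} = 64079 + 39603 = 103682
L_{25} = L_{24} + L_{23} = 103682 + 64079 = 167761
L_{26} = L_{25} + L_{24} = 167761 + 103682 = 271443
L_{27} = L_{26} + L_{25} = 271443 + 167761 = 439204
L_{28} = L_{27} + L_{26} = 439204 + 271443 = 710647
L_{29} = L_{28} + L_{27} = 710647 + 439204 = 1149851
L_{30} = L_{29} + L_{28} = 1149851 + 710647 = 1860498
L_{31} = L_{30} + L_{29} = 1860498 + 1149851 = 3010349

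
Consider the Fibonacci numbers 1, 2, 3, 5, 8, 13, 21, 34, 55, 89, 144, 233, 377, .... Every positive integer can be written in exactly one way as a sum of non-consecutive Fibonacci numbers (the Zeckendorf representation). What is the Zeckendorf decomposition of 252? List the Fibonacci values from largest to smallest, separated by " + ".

233 + 13 + 5 + 1

Greedily peel off the largest Fibonacci term at each step:
largest Fibonacci ≤ 252 is 233; 252 − 233 = 19
largest Fibonacci ≤ 19 is 13; 19 − 13 = 6
largest Fibonacci ≤ 6 is 5; 6 − 5 = 1
largest Fibonacci ≤ 1 is 1; 1 − 1 = 0
So 252 = 233 + 13 + 5 + 1, with no two terms consecutive in the sequence.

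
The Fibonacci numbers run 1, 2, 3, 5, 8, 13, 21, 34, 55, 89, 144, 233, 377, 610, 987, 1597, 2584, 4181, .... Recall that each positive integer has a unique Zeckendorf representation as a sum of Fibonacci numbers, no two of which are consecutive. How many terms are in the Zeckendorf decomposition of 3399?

6

take 2584 (≤ 3399); 3399 − 2584 = 815
take 610 (≤ 815); 815 − 610 = 205
take 144 (≤ 205); 205 − 144 = 61
take 55 (≤ 61); 61 − 55 = 6
take 5 (≤ 6); 6 − 5 = 1
take 1 (≤ 1); 1 − 1 = 0
3399 = 2584 + 610 + 144 + 55 + 5 + 1, which has 6 terms.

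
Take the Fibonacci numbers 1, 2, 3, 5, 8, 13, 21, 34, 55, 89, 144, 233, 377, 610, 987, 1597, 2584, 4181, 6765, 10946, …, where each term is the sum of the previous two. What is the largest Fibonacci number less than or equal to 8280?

6765

6765 ≤ 8280 < 10946, so the largest Fibonacci number not exceeding 8280 is 6765.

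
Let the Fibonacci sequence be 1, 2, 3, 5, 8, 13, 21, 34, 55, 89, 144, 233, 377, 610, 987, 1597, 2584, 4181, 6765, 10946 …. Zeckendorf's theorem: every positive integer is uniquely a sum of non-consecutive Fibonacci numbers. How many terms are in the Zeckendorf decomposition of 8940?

6

Repeatedly subtract the largest Fibonacci number that fits:
subtract 6765 from 8940: 2175 remains
subtract 1597 from 2175: 578 remains
subtract 377 from 578: 201 remains
subtract 144 from 201: 57 remains
subtract 55 from 57: 2 remains
subtract 2 from 2: 0 remains
8940 = 6765 + 1597 + 377 + 144 + 55 + 2, which has 6 terms.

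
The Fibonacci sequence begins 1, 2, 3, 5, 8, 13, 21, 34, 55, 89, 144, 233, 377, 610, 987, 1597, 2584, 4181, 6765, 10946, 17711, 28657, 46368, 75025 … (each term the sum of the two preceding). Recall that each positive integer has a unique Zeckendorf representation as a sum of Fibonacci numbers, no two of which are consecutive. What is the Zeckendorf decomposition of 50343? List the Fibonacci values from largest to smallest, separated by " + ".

50343: greatest Fibonacci not exceeding it is 46368, leaving 3975
3975: greatest Fibonacci not exceeding it is 2584, leaving 1391
1391: greatest Fibonacci not exceeding it is 987, leaving 404
404: greatest Fibonacci not exceeding it is 377, leaving 27
27: greatest Fibonacci not exceeding it is 21, leaving 6
6: greatest Fibonacci not exceeding it is 5, leaving 1
1: greatest Fibonacci not exceeding it is 1, leaving 0
So 50343 = 46368 + 2584 + 987 + 377 + 21 + 5 + 1, with no two terms consecutive in the sequence.

46368 + 2584 + 987 + 377 + 21 + 5 + 1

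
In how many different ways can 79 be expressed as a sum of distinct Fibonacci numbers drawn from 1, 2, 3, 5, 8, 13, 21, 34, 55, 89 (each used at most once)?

8

Each representation comes from the Zeckendorf form by replacing some F_k with F_{k−1} + F_{k−2} where possible.
79 = 55+21+3 = 55+21+2+1 = 55+13+8+3 = 55+13+8+2+1 = 34+21+13+8+3 = … (3 more), for 8 in all.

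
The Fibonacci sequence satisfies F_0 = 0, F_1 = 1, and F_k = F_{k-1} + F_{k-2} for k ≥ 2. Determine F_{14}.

Iterating the recurrence up to F_{7} = 13 and F_{6} = 8:
F_{8} = F_{7} + F_{6} = 13 + 8 = 21
F_{9} = F_{8} + F_{7} = 21 + 13 = 34
F_{10} = F_{9} + F_{8} = 34 + 21 = 55
F_{11} = F_{10} + F_{9} = 55 + 34 = 89
F_{12} = F_{11} + F_{10} = 89 + 55 = 144
F_{13} = F_{12} + F_{11} = 144 + 89 = 233
F_{14} = F_{13} + F_{12} = 233 + 144 = 377

377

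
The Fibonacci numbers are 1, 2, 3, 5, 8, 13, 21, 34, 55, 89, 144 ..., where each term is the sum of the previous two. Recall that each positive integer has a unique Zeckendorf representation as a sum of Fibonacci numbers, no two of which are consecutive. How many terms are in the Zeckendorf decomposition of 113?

113 − 89 = 24
24 − 21 = 3
3 − 3 = 0
113 = 89 + 21 + 3, which has 3 terms.

3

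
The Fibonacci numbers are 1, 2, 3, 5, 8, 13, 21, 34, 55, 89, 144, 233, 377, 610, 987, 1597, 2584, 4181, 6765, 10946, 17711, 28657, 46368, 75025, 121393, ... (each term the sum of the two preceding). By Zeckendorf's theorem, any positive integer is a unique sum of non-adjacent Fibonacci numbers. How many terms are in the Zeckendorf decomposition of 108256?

6

Repeatedly subtract the largest Fibonacci number that fits:
take 75025 (≤ 108256); 108256 − 75025 = 33231
take 28657 (≤ 33231); 33231 − 28657 = 4574
take 4181 (≤ 4574); 4574 − 4181 = 393
take 377 (≤ 393); 393 − 377 = 16
take 13 (≤ 16); 16 − 13 = 3
take 3 (≤ 3); 3 − 3 = 0
108256 = 75025 + 28657 + 4181 + 377 + 13 + 3, which has 6 terms.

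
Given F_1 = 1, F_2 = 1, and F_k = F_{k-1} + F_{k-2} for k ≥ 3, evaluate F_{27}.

196418

Iterating the recurrence up to F_{19} = 4181 and F_{18} = 2584:
F_{20} = F_{19} + F_{18} = 4181 + 2584 = 6765
F_{21} = F_{20} + F_{19} = 6765 + 4181 = 10946
F_{22} = F_{21} + F_{20} = 10946 + 6765 = 17711
F_{23} = F_{22} + F_{21} = 17711 + 10946 = 28657
F_{24} = F_{23} + F_{22} = 28657 + 17711 = 46368
F_{25} = F_{24} + F_{23} = 46368 + 28657 = 75025
F_{26} = F_{25} + F_{24} = 75025 + 46368 = 121393
F_{27} = F_{26} + F_{25} = 121393 + 75025 = 196418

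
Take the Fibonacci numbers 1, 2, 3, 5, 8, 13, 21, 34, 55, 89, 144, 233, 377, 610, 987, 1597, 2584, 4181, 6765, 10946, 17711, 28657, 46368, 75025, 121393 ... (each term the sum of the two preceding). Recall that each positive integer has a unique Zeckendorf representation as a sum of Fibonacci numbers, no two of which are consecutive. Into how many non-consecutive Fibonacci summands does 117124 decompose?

subtract 75025 from 117124: 42099 remains
subtract 28657 from 42099: 13442 remains
subtract 10946 from 13442: 2496 remains
subtract 1597 from 2496: 899 remains
subtract 610 from 899: 289 remains
subtract 233 from 289: 56 remains
subtract 55 from 56: 1 remains
subtract 1 from 1: 0 remains
117124 = 75025 + 28657 + 10946 + 1597 + 610 + 233 + 55 + 1, which has 8 terms.

8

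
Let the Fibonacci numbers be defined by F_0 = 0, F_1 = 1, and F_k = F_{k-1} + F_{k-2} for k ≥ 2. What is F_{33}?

3524578

Iterating the recurrence up to F_{27} = 196418 and F_{26} = 121393:
F_{28} = F_{27} + F_{26} = 196418 + 121393 = 317811
F_{29} = F_{28} + F_{27} = 317811 + 196418 = 514229
F_{30} = F_{29} + F_{28} = 514229 + 317811 = 832040
F_{31} = F_{30} + F_{29} = 832040 + 514229 = 1346269
F_{32} = F_{31} + F_{30} = 1346269 + 832040 = 2178309
F_{33} = F_{32} + F_{31} = 2178309 + 1346269 = 3524578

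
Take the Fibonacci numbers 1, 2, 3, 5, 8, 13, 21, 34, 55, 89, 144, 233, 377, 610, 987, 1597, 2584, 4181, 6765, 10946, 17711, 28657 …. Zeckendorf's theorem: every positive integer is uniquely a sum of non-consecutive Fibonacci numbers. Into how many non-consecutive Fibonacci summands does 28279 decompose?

10

Repeatedly subtract the largest Fibonacci number that fits:
28279: greatest Fibonacci not exceeding it is 17711, leaving 10568
10568: greatest Fibonacci not exceeding it is 6765, leaving 3803
3803: greatest Fibonacci not exceeding it is 2584, leaving 1219
1219: greatest Fibonacci not exceeding it is 987, leaving 232
232: greatest Fibonacci not exceeding it is 144, leaving 88
88: greatest Fibonacci not exceeding it is 55, leaving 33
33: greatest Fibonacci not exceeding it is 21, leaving 12
12: greatest Fibonacci not exceeding it is 8, leaving 4
4: greatest Fibonacci not exceeding it is 3, leaving 1
1: greatest Fibonacci not exceeding it is 1, leaving 0
28279 = 17711 + 6765 + 2584 + 987 + 144 + 55 + 21 + 8 + 3 + 1, which has 10 terms.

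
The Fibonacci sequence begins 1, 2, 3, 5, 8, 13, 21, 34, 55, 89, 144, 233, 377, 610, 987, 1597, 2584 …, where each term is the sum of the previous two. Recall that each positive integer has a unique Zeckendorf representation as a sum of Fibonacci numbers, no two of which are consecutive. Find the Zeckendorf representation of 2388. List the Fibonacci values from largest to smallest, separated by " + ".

1597 + 610 + 144 + 34 + 3

2388: greatest Fibonacci not exceeding it is 1597, leaving 791
791: greatest Fibonacci not exceeding it is 610, leaving 181
181: greatest Fibonacci not exceeding it is 144, leaving 37
37: greatest Fibonacci not exceeding it is 34, leaving 3
3: greatest Fibonacci not exceeding it is 3, leaving 0
So 2388 = 1597 + 610 + 144 + 34 + 3, with no two terms consecutive in the sequence.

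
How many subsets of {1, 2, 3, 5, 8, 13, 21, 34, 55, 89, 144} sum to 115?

8

Each representation comes from the Zeckendorf form by replacing some F_k with F_{k−1} + F_{k−2} where possible.
115 = 89+21+5 = 89+21+3+2 = 89+13+8+5 = … (5 more), for 8 in all.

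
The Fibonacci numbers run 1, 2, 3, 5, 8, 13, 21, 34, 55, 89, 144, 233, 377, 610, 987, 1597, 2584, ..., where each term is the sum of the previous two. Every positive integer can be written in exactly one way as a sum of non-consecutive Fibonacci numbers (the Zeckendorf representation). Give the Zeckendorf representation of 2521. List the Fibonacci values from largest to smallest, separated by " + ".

1597 + 610 + 233 + 55 + 21 + 5

2521 − 1597 = 924
924 − 610 = 314
314 − 233 = 81
81 − 55 = 26
26 − 21 = 5
5 − 5 = 0
So 2521 = 1597 + 610 + 233 + 55 + 21 + 5, with no two terms consecutive in the sequence.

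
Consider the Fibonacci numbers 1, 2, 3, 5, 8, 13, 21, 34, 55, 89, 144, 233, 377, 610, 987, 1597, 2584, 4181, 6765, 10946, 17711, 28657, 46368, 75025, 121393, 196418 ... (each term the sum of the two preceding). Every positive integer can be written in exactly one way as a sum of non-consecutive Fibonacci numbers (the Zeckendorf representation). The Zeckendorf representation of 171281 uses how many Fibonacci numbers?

8

171281: greatest Fibonacci not exceeding it is 121393, leaving 49888
49888: greatest Fibonacci not exceeding it is 46368, leaving 3520
3520: greatest Fibonacci not exceeding it is 2584, leaving 936
936: greatest Fibonacci not exceeding it is 610, leaving 326
326: greatest Fibonacci not exceeding it is 233, leaving 93
93: greatest Fibonacci not exceeding it is 89, leaving 4
4: greatest Fibonacci not exceeding it is 3, leaving 1
1: greatest Fibonacci not exceeding it is 1, leaving 0
171281 = 121393 + 46368 + 2584 + 610 + 233 + 89 + 3 + 1, which has 8 terms.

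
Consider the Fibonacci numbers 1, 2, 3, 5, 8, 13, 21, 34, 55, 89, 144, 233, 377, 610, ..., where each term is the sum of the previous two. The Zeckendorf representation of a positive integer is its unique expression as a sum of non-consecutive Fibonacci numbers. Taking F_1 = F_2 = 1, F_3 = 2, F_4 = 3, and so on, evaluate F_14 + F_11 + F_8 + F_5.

F_14 + F_11 + F_8 + F_5 = 377 + 89 + 21 + 5 = 492.

492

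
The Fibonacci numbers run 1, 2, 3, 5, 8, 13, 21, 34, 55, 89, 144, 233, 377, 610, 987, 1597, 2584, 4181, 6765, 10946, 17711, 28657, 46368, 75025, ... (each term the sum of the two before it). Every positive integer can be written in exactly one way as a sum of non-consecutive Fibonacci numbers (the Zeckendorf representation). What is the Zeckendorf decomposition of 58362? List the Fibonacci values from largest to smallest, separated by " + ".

Greedily peel off the largest Fibonacci term at each step:
largest Fibonacci ≤ 58362 is 46368; 58362 − 46368 = 11994
largest Fibonacci ≤ 11994 is 10946; 11994 − 10946 = 1048
largest Fibonacci ≤ 1048 is 987; 1048 − 987 = 61
largest Fibonacci ≤ 61 is 55; 61 − 55 = 6
largest Fibonacci ≤ 6 is 5; 6 − 5 = 1
largest Fibonacci ≤ 1 is 1; 1 − 1 = 0
So 58362 = 46368 + 10946 + 987 + 55 + 5 + 1, with no two terms consecutive in the sequence.

46368 + 10946 + 987 + 55 + 5 + 1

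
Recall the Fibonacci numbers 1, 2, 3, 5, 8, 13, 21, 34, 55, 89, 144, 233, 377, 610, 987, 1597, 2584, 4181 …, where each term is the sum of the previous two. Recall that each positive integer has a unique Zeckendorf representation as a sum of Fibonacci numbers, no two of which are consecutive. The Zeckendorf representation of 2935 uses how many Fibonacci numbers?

Greedily peel off the largest Fibonacci term at each step:
2935 − 2584 = 351
351 − 233 = 118
118 − 89 = 29
29 − 21 = 8
8 − 8 = 0
2935 = 2584 + 233 + 89 + 21 + 8, which has 5 terms.

5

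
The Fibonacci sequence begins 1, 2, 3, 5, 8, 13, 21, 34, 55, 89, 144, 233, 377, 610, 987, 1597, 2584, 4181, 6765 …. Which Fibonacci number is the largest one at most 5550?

4181 ≤ 5550 < 6765, so the largest Fibonacci number not exceeding 5550 is 4181.

4181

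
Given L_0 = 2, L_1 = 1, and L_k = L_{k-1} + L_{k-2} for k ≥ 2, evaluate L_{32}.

Iterating the recurrence up to L_{27} = 439204 and L_{26} = 271443:
L_{28} = L_{27} + L_{26} = 439204 + 271443 = 710647
L_{29} = L_{28} + L_{27} = 710647 + 439204 = 1149851
L_{30} = L_{29} + L_{28} = 1149851 + 710647 = 1860498
L_{31} = L_{30} + L_{29} = 1860498 + 1149851 = 3010349
L_{32} = L_{31} + L_{30} = 3010349 + 1860498 = 4870847

4870847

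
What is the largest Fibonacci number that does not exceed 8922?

6765

6765 ≤ 8922 < 10946, so the largest Fibonacci number not exceeding 8922 is 6765.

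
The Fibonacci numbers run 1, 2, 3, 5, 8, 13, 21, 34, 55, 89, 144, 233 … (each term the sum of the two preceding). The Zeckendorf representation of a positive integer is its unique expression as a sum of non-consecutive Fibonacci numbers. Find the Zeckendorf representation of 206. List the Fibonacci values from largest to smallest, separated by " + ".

144 + 55 + 5 + 2

Greedy algorithm:
largest Fibonacci ≤ 206 is 144; 206 − 144 = 62
largest Fibonacci ≤ 62 is 55; 62 − 55 = 7
largest Fibonacci ≤ 7 is 5; 7 − 5 = 2
largest Fibonacci ≤ 2 is 2; 2 − 2 = 0
So 206 = 144 + 55 + 5 + 2, with no two terms consecutive in the sequence.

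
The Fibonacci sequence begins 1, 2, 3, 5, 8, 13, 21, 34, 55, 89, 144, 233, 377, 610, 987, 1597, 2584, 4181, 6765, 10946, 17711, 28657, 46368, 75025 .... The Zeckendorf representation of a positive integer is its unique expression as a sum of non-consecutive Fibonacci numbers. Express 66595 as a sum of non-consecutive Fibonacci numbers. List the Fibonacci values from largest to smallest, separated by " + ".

Repeatedly subtract the largest Fibonacci number that fits:
subtract 46368 from 66595: 20227 remains
subtract 17711 from 20227: 2516 remains
subtract 1597 from 2516: 919 remains
subtract 610 from 919: 309 remains
subtract 233 from 309: 76 remains
subtract 55 from 76: 21 remains
subtract 21 from 21: 0 remains
So 66595 = 46368 + 17711 + 1597 + 610 + 233 + 55 + 21, with no two terms consecutive in the sequence.

46368 + 17711 + 1597 + 610 + 233 + 55 + 21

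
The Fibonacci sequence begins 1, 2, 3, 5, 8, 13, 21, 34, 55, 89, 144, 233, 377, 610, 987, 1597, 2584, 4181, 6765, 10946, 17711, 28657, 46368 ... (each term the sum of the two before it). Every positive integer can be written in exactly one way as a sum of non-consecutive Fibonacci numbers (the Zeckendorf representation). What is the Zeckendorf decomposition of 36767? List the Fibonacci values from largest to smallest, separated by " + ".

28657 + 6765 + 987 + 233 + 89 + 34 + 2

Greedily peel off the largest Fibonacci term at each step:
subtract 28657 from 36767: 8110 remains
subtract 6765 from 8110: 1345 remains
subtract 987 from 1345: 358 remains
subtract 233 from 358: 125 remains
subtract 89 from 125: 36 remains
subtract 34 from 36: 2 remains
subtract 2 from 2: 0 remains
So 36767 = 28657 + 6765 + 987 + 233 + 89 + 34 + 2, with no two terms consecutive in the sequence.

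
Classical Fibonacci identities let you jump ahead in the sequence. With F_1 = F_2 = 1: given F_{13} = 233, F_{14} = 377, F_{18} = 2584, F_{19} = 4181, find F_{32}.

2178309

By the addition formula F_{m+n} = F_m F_{n+1} + F_{m−1} F_n with m=19, n=13: F_{32} = 4181·377 + 2584·233 = 1576237 + 602072 = 2178309.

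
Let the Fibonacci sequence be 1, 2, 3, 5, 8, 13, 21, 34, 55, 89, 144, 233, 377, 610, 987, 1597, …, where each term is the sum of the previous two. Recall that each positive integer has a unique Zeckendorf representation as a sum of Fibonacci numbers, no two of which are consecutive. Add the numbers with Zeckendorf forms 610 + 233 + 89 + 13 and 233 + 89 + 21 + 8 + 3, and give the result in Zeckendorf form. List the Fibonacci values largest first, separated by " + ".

987 + 233 + 55 + 21 + 3

The two numbers are 945 and 354, so their sum is 1299.
Greedily peel off the largest Fibonacci term at each step:
subtract 987 from 1299: 312 remains
subtract 233 from 312: 79 remains
subtract 55 from 79: 24 remains
subtract 21 from 24: 3 remains
subtract 3 from 3: 0 remains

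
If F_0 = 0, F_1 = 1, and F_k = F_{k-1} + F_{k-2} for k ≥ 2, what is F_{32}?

Iterating the recurrence up to F_{26} = 121393 and F_{25} = 75025:
F_{27} = F_{26} + F_{25} = 121393 + 75025 = 196418
F_{28} = F_{27} + F_{26} = 196418 + 121393 = 317811
F_{29} = F_{28} + F_{27} = 317811 + 196418 = 514229
F_{30} = F_{29} + F_{28} = 514229 + 317811 = 832040
F_{31} = F_{30} + F_{29} = 832040 + 514229 = 1346269
F_{32} = F_{31} + F_{30} = 1346269 + 832040 = 2178309

2178309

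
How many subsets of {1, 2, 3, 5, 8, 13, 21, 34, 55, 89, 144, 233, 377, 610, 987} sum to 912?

Each representation comes from the Zeckendorf form by replacing some F_k with F_{k−1} + F_{k−2} where possible.
912 = 610+233+55+13+1 = 610+233+55+8+5+1 = 610+233+34+21+13+1 = 610+144+89+55+13+1 = … (14 more), for 18 in all.

18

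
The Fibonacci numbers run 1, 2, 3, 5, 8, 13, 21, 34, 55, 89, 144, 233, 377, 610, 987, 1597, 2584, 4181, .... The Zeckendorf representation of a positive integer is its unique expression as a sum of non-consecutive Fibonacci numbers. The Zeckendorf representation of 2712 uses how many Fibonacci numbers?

4

Repeatedly subtract the largest Fibonacci number that fits:
2584 ≤ 2712 < 4181, so take 2584; remainder 128
89 ≤ 128 < 144, so take 89; remainder 39
34 ≤ 39 < 55, so take 34; remainder 5
5 ≤ 5 < 8, so take 5; remainder 0
2712 = 2584 + 89 + 34 + 5, which has 4 terms.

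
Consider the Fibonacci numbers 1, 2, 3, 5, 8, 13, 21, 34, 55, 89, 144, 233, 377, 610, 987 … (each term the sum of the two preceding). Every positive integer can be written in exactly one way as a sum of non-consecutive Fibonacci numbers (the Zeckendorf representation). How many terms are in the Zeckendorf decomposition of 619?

3

Greedy algorithm:
largest Fibonacci ≤ 619 is 610; 619 − 610 = 9
largest Fibonacci ≤ 9 is 8; 9 − 8 = 1
largest Fibonacci ≤ 1 is 1; 1 − 1 = 0
619 = 610 + 8 + 1, which has 3 terms.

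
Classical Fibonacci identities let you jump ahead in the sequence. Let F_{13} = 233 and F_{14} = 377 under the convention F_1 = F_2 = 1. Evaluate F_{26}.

By the doubling identity F_{2k} = F_k(2F_{k+1} − F_k): F_{26} = 233·(2·377 − 233) = 233·521 = 121393.

121393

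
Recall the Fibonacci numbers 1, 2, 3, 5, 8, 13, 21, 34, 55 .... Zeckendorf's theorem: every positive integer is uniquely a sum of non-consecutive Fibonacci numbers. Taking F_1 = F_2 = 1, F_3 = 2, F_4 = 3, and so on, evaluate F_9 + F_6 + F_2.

43

F_9 + F_6 + F_2 = 34 + 8 + 1 = 43.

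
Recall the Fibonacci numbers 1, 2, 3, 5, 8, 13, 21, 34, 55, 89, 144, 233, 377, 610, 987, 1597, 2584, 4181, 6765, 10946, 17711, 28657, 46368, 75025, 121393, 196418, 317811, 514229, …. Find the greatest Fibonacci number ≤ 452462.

317811 ≤ 452462 < 514229, so the largest Fibonacci number not exceeding 452462 is 317811.

317811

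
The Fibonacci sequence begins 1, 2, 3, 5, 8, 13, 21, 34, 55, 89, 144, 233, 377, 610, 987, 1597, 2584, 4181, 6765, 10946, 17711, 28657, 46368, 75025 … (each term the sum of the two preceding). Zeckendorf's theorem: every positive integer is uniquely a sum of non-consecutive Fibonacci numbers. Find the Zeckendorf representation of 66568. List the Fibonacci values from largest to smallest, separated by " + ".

46368 + 17711 + 1597 + 610 + 233 + 34 + 13 + 2

subtract 46368 from 66568: 20200 remains
subtract 17711 from 20200: 2489 remains
subtract 1597 from 2489: 892 remains
subtract 610 from 892: 282 remains
subtract 233 from 282: 49 remains
subtract 34 from 49: 15 remains
subtract 13 from 15: 2 remains
subtract 2 from 2: 0 remains
So 66568 = 46368 + 17711 + 1597 + 610 + 233 + 34 + 13 + 2, with no two terms consecutive in the sequence.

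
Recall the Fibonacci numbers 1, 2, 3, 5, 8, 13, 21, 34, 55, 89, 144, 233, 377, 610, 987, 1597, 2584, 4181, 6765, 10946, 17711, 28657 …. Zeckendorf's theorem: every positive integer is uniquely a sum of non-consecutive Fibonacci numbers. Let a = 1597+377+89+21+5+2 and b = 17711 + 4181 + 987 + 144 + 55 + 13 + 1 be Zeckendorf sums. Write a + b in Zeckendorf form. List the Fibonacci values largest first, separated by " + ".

17711 + 6765 + 610 + 89 + 8

The two numbers are 2091 and 23092, so their sum is 25183.
25183: greatest Fibonacci not exceeding it is 17711, leaving 7472
7472: greatest Fibonacci not exceeding it is 6765, leaving 707
707: greatest Fibonacci not exceeding it is 610, leaving 97
97: greatest Fibonacci not exceeding it is 89, leaving 8
8: greatest Fibonacci not exceeding it is 8, leaving 0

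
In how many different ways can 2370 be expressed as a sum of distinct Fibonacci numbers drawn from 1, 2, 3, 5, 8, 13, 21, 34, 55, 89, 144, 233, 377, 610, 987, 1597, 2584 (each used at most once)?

27

2370 = 1597+610+144+13+5+1 = 1597+610+144+13+3+2+1 = 1597+610+89+55+13+5+1 = 1597+377+233+144+13+5+1 = 1597+610+144+8+5+3+2+1 = … (22 more), for 27 in all.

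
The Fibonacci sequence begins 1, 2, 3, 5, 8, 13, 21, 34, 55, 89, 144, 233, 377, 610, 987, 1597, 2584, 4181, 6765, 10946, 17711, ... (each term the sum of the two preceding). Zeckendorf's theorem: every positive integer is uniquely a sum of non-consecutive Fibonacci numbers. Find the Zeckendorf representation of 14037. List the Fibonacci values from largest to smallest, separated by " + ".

Greedily peel off the largest Fibonacci term at each step:
10946 ≤ 14037 < 17711, so take 10946; remainder 3091
2584 ≤ 3091 < 4181, so take 2584; remainder 507
377 ≤ 507 < 610, so take 377; remainder 130
89 ≤ 130 < 144, so take 89; remainder 41
34 ≤ 41 < 55, so take 34; remainder 7
5 ≤ 7 < 8, so take 5; remainder 2
2 ≤ 2 < 3, so take 2; remainder 0
So 14037 = 10946 + 2584 + 377 + 89 + 34 + 5 + 2, with no two terms consecutive in the sequence.

10946 + 2584 + 377 + 89 + 34 + 5 + 2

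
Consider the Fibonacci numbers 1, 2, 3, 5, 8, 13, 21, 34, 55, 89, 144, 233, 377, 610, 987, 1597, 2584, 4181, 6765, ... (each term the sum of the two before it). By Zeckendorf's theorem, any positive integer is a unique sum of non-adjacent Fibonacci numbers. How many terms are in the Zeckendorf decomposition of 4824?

6

Greedy algorithm:
subtract 4181 from 4824: 643 remains
subtract 610 from 643: 33 remains
subtract 21 from 33: 12 remains
subtract 8 from 12: 4 remains
subtract 3 from 4: 1 remains
subtract 1 from 1: 0 remains
4824 = 4181 + 610 + 21 + 8 + 3 + 1, which has 6 terms.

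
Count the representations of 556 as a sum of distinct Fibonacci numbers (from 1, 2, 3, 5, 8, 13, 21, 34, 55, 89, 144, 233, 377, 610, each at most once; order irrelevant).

Each representation comes from the Zeckendorf form by replacing some F_k with F_{k−1} + F_{k−2} where possible.
556 = 377+144+34+1 = 377+144+21+13+1 = 377+89+55+34+1 = … (9 more), for 12 in all.

12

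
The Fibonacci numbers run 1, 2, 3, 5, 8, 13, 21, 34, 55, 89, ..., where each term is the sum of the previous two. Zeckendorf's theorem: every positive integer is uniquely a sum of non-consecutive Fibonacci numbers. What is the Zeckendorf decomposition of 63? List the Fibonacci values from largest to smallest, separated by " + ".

Greedily peel off the largest Fibonacci term at each step:
63: greatest Fibonacci not exceeding it is 55, leaving 8
8: greatest Fibonacci not exceeding it is 8, leaving 0
So 63 = 55 + 8, with no two terms consecutive in the sequence.

55 + 8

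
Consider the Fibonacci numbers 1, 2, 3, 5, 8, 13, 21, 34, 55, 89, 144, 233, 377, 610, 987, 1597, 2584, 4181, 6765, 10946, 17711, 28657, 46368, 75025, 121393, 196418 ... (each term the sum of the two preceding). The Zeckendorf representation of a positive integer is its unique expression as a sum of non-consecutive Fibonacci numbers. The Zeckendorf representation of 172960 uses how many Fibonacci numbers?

Greedy algorithm:
subtract 121393 from 172960: 51567 remains
subtract 46368 from 51567: 5199 remains
subtract 4181 from 5199: 1018 remains
subtract 987 from 1018: 31 remains
subtract 21 from 31: 10 remains
subtract 8 from 10: 2 remains
subtract 2 from 2: 0 remains
172960 = 121393 + 46368 + 4181 + 987 + 21 + 8 + 2, which has 7 terms.

7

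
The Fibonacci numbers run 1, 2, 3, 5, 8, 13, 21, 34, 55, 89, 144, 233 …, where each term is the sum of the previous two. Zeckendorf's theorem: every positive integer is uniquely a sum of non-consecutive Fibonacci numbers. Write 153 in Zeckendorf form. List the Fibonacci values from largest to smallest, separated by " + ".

144 + 8 + 1

153 − 144 = 9
9 − 8 = 1
1 − 1 = 0
So 153 = 144 + 8 + 1, with no two terms consecutive in the sequence.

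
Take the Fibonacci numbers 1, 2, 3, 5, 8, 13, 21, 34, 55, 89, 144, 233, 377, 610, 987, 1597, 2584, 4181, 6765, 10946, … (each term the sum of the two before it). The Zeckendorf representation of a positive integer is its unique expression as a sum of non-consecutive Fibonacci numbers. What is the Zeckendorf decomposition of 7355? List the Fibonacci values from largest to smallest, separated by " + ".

Repeatedly subtract the largest Fibonacci number that fits:
take 6765 (≤ 7355); 7355 − 6765 = 590
take 377 (≤ 590); 590 − 377 = 213
take 144 (≤ 213); 213 − 144 = 69
take 55 (≤ 69); 69 − 55 = 14
take 13 (≤ 14); 14 − 13 = 1
take 1 (≤ 1); 1 − 1 = 0
So 7355 = 6765 + 377 + 144 + 55 + 13 + 1, with no two terms consecutive in the sequence.

6765 + 377 + 144 + 55 + 13 + 1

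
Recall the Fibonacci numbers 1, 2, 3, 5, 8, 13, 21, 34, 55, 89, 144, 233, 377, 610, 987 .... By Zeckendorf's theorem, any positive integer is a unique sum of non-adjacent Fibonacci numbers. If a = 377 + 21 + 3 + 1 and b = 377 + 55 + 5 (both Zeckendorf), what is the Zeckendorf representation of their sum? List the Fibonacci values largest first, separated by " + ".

The two numbers are 402 and 437, so their sum is 839.
Repeatedly subtract the largest Fibonacci number that fits:
839 − 610 = 229
229 − 144 = 85
85 − 55 = 30
30 − 21 = 9
9 − 8 = 1
1 − 1 = 0

610 + 144 + 55 + 21 + 8 + 1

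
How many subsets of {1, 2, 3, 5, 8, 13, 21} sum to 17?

2

Each representation comes from the Zeckendorf form by replacing some F_k with F_{k−1} + F_{k−2} where possible.
17 = 13+3+1 = 8+5+3+1 — 2 representations.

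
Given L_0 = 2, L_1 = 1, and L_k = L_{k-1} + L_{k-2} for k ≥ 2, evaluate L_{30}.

1860498

Iterating the recurrence up to L_{22} = 39603 and L_{21} = 24476:
L_{23} = L_{22} + L_{21} = 39603 + 24476 = 64079
L_{24} = L_{23} + L_{22} = 64079 + 39603 = 103682
L_{25} = L_{24} + L_{23} = 103682 + 64079 = 167761
L_{26} = L_{25} + L_{24} = 167761 + 103682 = 271443
L_{27} = L_{26} + L_{25} = 271443 + 167761 = 439204
L_{28} = L_{27} + L_{26} = 439204 + 271443 = 710647
L_{29} = L_{28} + L_{27} = 710647 + 439204 = 1149851
L_{30} = L_{29} + L_{28} = 1149851 + 710647 = 1860498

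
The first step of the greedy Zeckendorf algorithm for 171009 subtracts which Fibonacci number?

121393

121393 ≤ 171009 < 196418, so the largest Fibonacci number not exceeding 171009 is 121393.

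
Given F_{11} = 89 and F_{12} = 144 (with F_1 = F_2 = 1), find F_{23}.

28657

By F_{2k+1} = F_k² + F_{k+1}²: F_{23} = 89² + 144² = 7921 + 20736 = 28657.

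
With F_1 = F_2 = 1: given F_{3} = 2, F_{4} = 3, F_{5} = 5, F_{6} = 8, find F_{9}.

34

By the addition formula F_{m+n} = F_m F_{n+1} + F_{m−1} F_n with m=4, n=5: F_{9} = 3·8 + 2·5 = 24 + 10 = 34.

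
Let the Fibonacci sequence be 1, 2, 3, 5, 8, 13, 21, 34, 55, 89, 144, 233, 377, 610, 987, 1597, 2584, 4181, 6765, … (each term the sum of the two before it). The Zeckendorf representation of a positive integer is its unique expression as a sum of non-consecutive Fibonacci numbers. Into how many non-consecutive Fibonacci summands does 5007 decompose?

Repeatedly subtract the largest Fibonacci number that fits:
take 4181 (≤ 5007); 5007 − 4181 = 826
take 610 (≤ 826); 826 − 610 = 216
take 144 (≤ 216); 216 − 144 = 72
take 55 (≤ 72); 72 − 55 = 17
take 13 (≤ 17); 17 − 13 = 4
take 3 (≤ 4); 4 − 3 = 1
take 1 (≤ 1); 1 − 1 = 0
5007 = 4181 + 610 + 144 + 55 + 13 + 3 + 1, which has 7 terms.

7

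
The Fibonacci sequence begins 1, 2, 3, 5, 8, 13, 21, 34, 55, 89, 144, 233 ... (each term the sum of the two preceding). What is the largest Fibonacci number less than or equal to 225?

144

144 ≤ 225 < 233, so the largest Fibonacci number not exceeding 225 is 144.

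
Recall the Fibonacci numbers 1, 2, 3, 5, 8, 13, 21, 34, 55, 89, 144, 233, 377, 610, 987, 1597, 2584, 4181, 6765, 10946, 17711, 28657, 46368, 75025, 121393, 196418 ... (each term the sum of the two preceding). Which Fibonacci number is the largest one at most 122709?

121393

121393 ≤ 122709 < 196418, so the largest Fibonacci number not exceeding 122709 is 121393.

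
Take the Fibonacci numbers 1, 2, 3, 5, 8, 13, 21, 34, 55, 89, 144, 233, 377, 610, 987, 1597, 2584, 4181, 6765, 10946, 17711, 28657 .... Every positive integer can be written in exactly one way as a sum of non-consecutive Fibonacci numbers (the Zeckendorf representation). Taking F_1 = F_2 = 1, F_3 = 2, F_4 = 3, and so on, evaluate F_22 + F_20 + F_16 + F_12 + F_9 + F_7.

25654

F_22 + F_20 + F_16 + F_12 + F_9 + F_7 = 17711 + 6765 + 987 + 144 + 34 + 13 = 25654.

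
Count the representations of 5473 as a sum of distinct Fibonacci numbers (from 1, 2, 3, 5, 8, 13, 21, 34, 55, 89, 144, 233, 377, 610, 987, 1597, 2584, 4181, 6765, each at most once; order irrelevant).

5473 = 4181+987+233+55+13+3+1 = 4181+987+233+55+8+5+3+1 = 4181+987+233+34+21+13+3+1 = 4181+987+144+89+55+13+3+1 = … (28 more), for 32 in all.

32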